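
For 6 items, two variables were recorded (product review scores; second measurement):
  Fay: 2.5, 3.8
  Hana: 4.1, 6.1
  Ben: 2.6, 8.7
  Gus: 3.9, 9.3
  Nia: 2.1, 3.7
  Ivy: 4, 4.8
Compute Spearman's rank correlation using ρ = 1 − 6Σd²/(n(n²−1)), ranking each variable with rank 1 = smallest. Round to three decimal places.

0.543

Ranks of variable 1: 2, 6, 3, 4, 1, 5
Ranks of variable 2: 2, 4, 5, 6, 1, 3
d = r₁ − r₂: 0, 2, -2, -2, 0, 2
d²: 0, 4, 4, 4, 0, 4; Σd² = 16
ρ = 1 − 6·16/(6·35) = 1 − 96/210 = 0.543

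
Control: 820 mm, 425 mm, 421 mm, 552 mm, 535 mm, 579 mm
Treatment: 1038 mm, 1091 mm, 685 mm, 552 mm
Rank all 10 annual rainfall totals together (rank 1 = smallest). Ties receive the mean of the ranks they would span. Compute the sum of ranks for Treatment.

30.5

Sorted (ascending): 421, 425, 535, 552, 552, 579, 685, 820, 1038, 1091
The 2 values of 552 occupy positions 4–5 → average rank (4+5)/2 = 4.5.
Treatment values → pooled ranks: 1038→9, 1091→10, 685→7, 552→4.5
Rank sum = 9 + 10 + 7 + 4.5 = 30.5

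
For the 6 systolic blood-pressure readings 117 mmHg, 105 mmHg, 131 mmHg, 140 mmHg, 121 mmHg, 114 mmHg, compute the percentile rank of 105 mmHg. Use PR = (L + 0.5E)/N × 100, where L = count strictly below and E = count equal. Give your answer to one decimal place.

8.3

N = 6.
Strictly below 105: 0. Equal to 105: 1.
PR = (0 + 0.5·1)/6 × 100 = 8.3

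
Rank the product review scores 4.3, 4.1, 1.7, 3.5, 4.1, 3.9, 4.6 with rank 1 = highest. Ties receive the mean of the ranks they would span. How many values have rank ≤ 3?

2

Sorted (descending): 4.6, 4.3, 4.1, 4.1, 3.9, 3.5, 1.7
The 2 values of 4.1 occupy positions 3–4 → average rank (3+4)/2 = 3.5.
Ranks ≤ 3: {1, 2} → 2 values.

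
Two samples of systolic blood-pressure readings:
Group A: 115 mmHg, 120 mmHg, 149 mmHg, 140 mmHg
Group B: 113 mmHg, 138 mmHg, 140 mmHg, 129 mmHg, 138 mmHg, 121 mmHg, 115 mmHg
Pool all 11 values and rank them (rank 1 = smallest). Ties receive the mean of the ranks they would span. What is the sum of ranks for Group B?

39

Sorted (ascending): 113, 115, 115, 120, 121, 129, 138, 138, 140, 140, 149
The 2 values of 115 occupy positions 2–3 → average rank (2+3)/2 = 2.5.
The 2 values of 138 occupy positions 7–8 → average rank (7+8)/2 = 7.5.
The 2 values of 140 occupy positions 9–10 → average rank (9+10)/2 = 9.5.
Group B values → pooled ranks: 113→1, 138→7.5, 140→9.5, 129→6, 138→7.5, 121→5, 115→2.5
Rank sum = 1 + 7.5 + 9.5 + 6 + 7.5 + 5 + 2.5 = 39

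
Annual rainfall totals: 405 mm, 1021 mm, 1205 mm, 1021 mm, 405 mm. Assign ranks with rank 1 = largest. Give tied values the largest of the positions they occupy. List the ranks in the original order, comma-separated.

Sorted (descending): 1205, 1021, 1021, 405, 405
The 2 values of 1021 occupy positions 2–3 → each gets rank 3.
The 2 values of 405 occupy positions 4–5 → each gets rank 5.

5, 3, 1, 3, 5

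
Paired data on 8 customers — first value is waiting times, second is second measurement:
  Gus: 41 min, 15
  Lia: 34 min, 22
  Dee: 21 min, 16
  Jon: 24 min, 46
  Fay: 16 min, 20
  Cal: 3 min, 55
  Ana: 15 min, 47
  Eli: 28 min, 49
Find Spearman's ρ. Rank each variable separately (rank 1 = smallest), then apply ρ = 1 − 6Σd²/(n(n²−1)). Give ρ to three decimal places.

Ranks of variable 1: 8, 7, 4, 5, 3, 1, 2, 6
Ranks of variable 2: 1, 4, 2, 5, 3, 8, 6, 7
d = r₁ − r₂: 7, 3, 2, 0, 0, -7, -4, -1
d²: 49, 9, 4, 0, 0, 49, 16, 1; Σd² = 128
ρ = 1 − 6·128/(8·63) = 1 − 768/504 = -0.524

-0.524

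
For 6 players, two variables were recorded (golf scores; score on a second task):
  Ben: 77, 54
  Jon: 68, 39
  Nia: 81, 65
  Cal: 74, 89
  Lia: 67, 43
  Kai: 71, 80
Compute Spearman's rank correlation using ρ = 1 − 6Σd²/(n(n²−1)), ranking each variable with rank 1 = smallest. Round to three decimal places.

0.486

Ranks of variable 1: 5, 2, 6, 4, 1, 3
Ranks of variable 2: 3, 1, 4, 6, 2, 5
d = r₁ − r₂: 2, 1, 2, -2, -1, -2
d²: 4, 1, 4, 4, 1, 4; Σd² = 18
ρ = 1 − 6·18/(6·35) = 1 − 108/210 = 0.486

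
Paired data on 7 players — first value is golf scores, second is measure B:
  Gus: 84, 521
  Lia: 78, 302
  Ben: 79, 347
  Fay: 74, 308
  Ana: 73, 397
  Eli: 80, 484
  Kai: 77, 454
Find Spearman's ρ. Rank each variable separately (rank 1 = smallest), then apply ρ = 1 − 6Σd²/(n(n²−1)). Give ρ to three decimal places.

Ranks of variable 1: 7, 4, 5, 2, 1, 6, 3
Ranks of variable 2: 7, 1, 3, 2, 4, 6, 5
d = r₁ − r₂: 0, 3, 2, 0, -3, 0, -2
d²: 0, 9, 4, 0, 9, 0, 4; Σd² = 26
ρ = 1 − 6·26/(7·48) = 1 − 156/336 = 0.536

0.536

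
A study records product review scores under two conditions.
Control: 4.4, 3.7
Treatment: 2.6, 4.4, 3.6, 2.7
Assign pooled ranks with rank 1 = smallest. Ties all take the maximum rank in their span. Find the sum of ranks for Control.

10

Sorted (ascending): 2.6, 2.7, 3.6, 3.7, 4.4, 4.4
The 2 values of 4.4 occupy positions 5–6 → each gets rank 6.
Control values → pooled ranks: 4.4→6, 3.7→4
Rank sum = 6 + 4 = 10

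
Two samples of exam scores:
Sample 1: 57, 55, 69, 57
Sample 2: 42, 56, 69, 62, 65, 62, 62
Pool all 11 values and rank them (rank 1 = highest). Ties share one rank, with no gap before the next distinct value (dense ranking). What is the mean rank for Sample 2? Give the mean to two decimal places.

Sorted (descending): 69, 69, 65, 62, 62, 62, 57, 57, 56, 55, 42
The 2 values of 69 share dense rank 1.
The 3 values of 62 share dense rank 3.
The 2 values of 57 share dense rank 4.
Remaining distinct values take the next consecutive integers.
Sample 2 values → pooled ranks: 42→7, 56→5, 69→1, 62→3, 65→2, 62→3, 62→3
Mean rank = (7 + 5 + 1 + 3 + 2 + 3 + 3) / 7 = 3.43

3.43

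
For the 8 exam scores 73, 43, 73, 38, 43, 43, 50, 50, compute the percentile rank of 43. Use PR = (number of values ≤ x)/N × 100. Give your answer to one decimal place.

N = 8.
Strictly below 43: 1. Equal to 43: 3.
PR = 4/8 × 100 = 50.0

50.0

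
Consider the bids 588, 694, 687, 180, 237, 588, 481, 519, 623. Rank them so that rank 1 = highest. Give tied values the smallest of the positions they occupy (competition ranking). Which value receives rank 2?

687

Sorted (descending): 694, 687, 623, 588, 588, 519, 481, 237, 180
The 2 values of 588 occupy positions 4–5 → each gets rank 4.
Rank 2 → value 687.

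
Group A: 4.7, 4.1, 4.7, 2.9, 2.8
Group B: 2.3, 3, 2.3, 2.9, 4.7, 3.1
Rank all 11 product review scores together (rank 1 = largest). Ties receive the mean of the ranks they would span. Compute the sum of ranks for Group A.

24.5

Sorted (descending): 4.7, 4.7, 4.7, 4.1, 3.1, 3, 2.9, 2.9, 2.8, 2.3, 2.3
The 3 values of 4.7 occupy positions 1–3 → average rank 2.
The 2 values of 2.9 occupy positions 7–8 → average rank (7+8)/2 = 7.5.
The 2 values of 2.3 occupy positions 10–11 → average rank (10+11)/2 = 10.5.
Group A values → pooled ranks: 4.7→2, 4.1→4, 4.7→2, 2.9→7.5, 2.8→9
Rank sum = 2 + 4 + 2 + 7.5 + 9 = 24.5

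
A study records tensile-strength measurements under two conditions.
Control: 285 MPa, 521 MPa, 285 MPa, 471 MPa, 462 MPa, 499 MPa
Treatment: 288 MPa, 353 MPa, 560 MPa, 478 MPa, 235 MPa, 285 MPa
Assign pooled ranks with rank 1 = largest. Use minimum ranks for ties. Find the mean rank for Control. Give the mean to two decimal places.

5.67

Sorted (descending): 560, 521, 499, 478, 471, 462, 353, 288, 285, 285, 285, 235
The 3 values of 285 occupy positions 9–11 → each gets rank 9.
Control values → pooled ranks: 285→9, 521→2, 285→9, 471→5, 462→6, 499→3
Mean rank = (9 + 2 + 9 + 5 + 6 + 3) / 6 = 5.67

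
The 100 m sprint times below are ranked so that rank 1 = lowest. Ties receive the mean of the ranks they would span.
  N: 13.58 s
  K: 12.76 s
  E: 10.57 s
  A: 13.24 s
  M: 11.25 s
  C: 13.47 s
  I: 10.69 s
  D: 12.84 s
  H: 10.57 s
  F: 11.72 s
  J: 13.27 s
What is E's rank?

1.5

Sorted (ascending): 10.57, 10.57, 10.69, 11.25, 11.72, 12.76, 12.84, 13.24, 13.27, 13.47, 13.58
The 2 values of 10.57 occupy positions 1–2 → average rank (1+2)/2 = 1.5.
E has value 10.57 s → rank 1.5.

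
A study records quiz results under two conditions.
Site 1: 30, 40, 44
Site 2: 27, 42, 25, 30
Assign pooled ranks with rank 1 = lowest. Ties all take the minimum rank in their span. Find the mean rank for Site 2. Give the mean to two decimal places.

3.00

Sorted (ascending): 25, 27, 30, 30, 40, 42, 44
The 2 values of 30 occupy positions 3–4 → each gets rank 3.
Site 2 values → pooled ranks: 27→2, 42→6, 25→1, 30→3
Mean rank = (2 + 6 + 1 + 3) / 4 = 3.00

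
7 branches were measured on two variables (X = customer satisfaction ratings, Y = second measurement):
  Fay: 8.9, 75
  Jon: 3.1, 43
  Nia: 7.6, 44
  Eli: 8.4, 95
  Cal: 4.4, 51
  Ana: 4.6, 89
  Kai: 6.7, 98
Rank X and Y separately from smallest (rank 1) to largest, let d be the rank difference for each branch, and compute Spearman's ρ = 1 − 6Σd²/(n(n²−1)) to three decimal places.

Ranks of variable 1: 7, 1, 5, 6, 2, 3, 4
Ranks of variable 2: 4, 1, 2, 6, 3, 5, 7
d = r₁ − r₂: 3, 0, 3, 0, -1, -2, -3
d²: 9, 0, 9, 0, 1, 4, 9; Σd² = 32
ρ = 1 − 6·32/(7·48) = 1 − 192/336 = 0.429

0.429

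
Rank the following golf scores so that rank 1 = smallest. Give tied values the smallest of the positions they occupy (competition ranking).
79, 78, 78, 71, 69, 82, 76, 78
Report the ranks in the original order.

Sorted (ascending): 69, 71, 76, 78, 78, 78, 79, 82
The 3 values of 78 occupy positions 4–6 → each gets rank 4.

7, 4, 4, 2, 1, 8, 3, 4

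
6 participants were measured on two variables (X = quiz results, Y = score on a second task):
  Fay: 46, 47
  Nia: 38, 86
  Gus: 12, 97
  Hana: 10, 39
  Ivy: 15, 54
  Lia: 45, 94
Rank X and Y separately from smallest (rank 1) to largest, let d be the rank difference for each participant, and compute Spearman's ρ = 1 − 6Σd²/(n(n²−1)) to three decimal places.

0.086

Ranks of variable 1: 6, 4, 2, 1, 3, 5
Ranks of variable 2: 2, 4, 6, 1, 3, 5
d = r₁ − r₂: 4, 0, -4, 0, 0, 0
d²: 16, 0, 16, 0, 0, 0; Σd² = 32
ρ = 1 − 6·32/(6·35) = 1 − 192/210 = 0.086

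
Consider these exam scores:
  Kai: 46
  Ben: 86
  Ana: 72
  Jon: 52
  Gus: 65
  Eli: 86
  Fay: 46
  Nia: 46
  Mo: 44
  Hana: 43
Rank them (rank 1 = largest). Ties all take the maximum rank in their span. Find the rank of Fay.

Sorted (descending): 86, 86, 72, 65, 52, 46, 46, 46, 44, 43
The 2 values of 86 occupy positions 1–2 → each gets rank 2.
The 3 values of 46 occupy positions 6–8 → each gets rank 8.
Fay has value 46 → rank 8.

8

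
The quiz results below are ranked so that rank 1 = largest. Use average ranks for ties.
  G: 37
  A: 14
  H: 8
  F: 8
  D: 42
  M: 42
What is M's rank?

1.5

Sorted (descending): 42, 42, 37, 14, 8, 8
The 2 values of 42 occupy positions 1–2 → average rank (1+2)/2 = 1.5.
The 2 values of 8 occupy positions 5–6 → average rank (5+6)/2 = 5.5.
M has value 42 → rank 1.5.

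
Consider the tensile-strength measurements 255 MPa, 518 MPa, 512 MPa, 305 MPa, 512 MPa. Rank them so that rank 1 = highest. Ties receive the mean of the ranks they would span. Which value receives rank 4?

305

Sorted (descending): 518, 512, 512, 305, 255
The 2 values of 512 occupy positions 2–3 → average rank (2+3)/2 = 2.5.
Rank 4 → value 305.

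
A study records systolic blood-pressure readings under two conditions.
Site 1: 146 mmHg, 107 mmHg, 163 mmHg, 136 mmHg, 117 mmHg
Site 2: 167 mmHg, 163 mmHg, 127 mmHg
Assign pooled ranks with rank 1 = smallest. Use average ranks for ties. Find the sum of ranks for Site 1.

Sorted (ascending): 107, 117, 127, 136, 146, 163, 163, 167
The 2 values of 163 occupy positions 6–7 → average rank (6+7)/2 = 6.5.
Site 1 values → pooled ranks: 146→5, 107→1, 163→6.5, 136→4, 117→2
Rank sum = 5 + 1 + 6.5 + 4 + 2 = 18.5

18.5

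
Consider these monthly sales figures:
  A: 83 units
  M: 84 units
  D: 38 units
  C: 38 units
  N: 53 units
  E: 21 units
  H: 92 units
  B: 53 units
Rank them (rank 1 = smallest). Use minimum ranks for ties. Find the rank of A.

6

Sorted (ascending): 21, 38, 38, 53, 53, 83, 84, 92
The 2 values of 38 occupy positions 2–3 → each gets rank 2.
The 2 values of 53 occupy positions 4–5 → each gets rank 4.
A has value 83 units → rank 6.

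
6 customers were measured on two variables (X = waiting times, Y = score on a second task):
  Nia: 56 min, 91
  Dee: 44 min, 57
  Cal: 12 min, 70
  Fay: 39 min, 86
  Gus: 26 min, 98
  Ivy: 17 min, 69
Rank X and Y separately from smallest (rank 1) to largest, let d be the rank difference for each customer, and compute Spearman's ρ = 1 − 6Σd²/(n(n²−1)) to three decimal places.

0.143

Ranks of variable 1: 6, 5, 1, 4, 3, 2
Ranks of variable 2: 5, 1, 3, 4, 6, 2
d = r₁ − r₂: 1, 4, -2, 0, -3, 0
d²: 1, 16, 4, 0, 9, 0; Σd² = 30
ρ = 1 − 6·30/(6·35) = 1 − 180/210 = 0.143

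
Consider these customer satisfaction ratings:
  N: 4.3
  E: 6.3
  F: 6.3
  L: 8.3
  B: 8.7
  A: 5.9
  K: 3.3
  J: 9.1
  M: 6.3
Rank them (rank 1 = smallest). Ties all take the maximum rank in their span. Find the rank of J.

Sorted (ascending): 3.3, 4.3, 5.9, 6.3, 6.3, 6.3, 8.3, 8.7, 9.1
The 3 values of 6.3 occupy positions 4–6 → each gets rank 6.
J has value 9.1 → rank 9.

9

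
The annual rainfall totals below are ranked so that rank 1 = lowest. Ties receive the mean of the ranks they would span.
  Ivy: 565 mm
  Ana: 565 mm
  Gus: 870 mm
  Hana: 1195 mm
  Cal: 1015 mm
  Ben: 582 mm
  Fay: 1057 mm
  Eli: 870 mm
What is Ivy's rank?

Sorted (ascending): 565, 565, 582, 870, 870, 1015, 1057, 1195
The 2 values of 565 occupy positions 1–2 → average rank (1+2)/2 = 1.5.
The 2 values of 870 occupy positions 4–5 → average rank (4+5)/2 = 4.5.
Ivy has value 565 mm → rank 1.5.

1.5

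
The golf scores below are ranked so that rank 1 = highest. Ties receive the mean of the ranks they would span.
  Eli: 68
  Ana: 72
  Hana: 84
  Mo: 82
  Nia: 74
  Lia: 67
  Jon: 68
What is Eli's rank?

Sorted (descending): 84, 82, 74, 72, 68, 68, 67
The 2 values of 68 occupy positions 5–6 → average rank (5+6)/2 = 5.5.
Eli has value 68 → rank 5.5.

5.5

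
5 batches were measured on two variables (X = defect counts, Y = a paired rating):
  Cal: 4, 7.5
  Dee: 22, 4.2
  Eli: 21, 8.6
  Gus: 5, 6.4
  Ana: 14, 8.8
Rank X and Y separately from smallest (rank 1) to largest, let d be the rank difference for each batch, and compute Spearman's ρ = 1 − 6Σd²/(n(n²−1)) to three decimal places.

Ranks of variable 1: 1, 5, 4, 2, 3
Ranks of variable 2: 3, 1, 4, 2, 5
d = r₁ − r₂: -2, 4, 0, 0, -2
d²: 4, 16, 0, 0, 4; Σd² = 24
ρ = 1 − 6·24/(5·24) = 1 − 144/120 = -0.200

-0.200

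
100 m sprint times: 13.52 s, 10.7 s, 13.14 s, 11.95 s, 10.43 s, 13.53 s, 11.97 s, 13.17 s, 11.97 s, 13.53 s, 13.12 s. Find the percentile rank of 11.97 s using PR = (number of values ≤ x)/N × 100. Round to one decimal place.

N = 11.
Strictly below 11.97: 3. Equal to 11.97: 2.
PR = 5/11 × 100 = 45.5

45.5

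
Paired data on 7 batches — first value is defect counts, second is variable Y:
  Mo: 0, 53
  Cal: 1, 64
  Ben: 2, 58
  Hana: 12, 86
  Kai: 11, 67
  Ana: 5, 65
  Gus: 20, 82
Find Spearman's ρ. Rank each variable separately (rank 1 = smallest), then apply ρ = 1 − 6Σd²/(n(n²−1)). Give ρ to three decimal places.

0.929

Ranks of variable 1: 1, 2, 3, 6, 5, 4, 7
Ranks of variable 2: 1, 3, 2, 7, 5, 4, 6
d = r₁ − r₂: 0, -1, 1, -1, 0, 0, 1
d²: 0, 1, 1, 1, 0, 0, 1; Σd² = 4
ρ = 1 − 6·4/(7·48) = 1 − 24/336 = 0.929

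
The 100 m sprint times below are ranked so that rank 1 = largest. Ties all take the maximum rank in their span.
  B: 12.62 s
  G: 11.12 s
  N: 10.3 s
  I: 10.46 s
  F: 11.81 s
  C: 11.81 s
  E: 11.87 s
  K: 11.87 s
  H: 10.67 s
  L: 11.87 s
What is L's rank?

Sorted (descending): 12.62, 11.87, 11.87, 11.87, 11.81, 11.81, 11.12, 10.67, 10.46, 10.3
The 3 values of 11.87 occupy positions 2–4 → each gets rank 4.
The 2 values of 11.81 occupy positions 5–6 → each gets rank 6.
L has value 11.87 s → rank 4.

4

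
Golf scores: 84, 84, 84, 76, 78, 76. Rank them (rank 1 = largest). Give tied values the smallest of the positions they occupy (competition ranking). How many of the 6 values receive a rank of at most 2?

Sorted (descending): 84, 84, 84, 78, 76, 76
The 3 values of 84 occupy positions 1–3 → each gets rank 1.
The 2 values of 76 occupy positions 5–6 → each gets rank 5.
Ranks ≤ 2: {1, 1, 1} → 3 values.

3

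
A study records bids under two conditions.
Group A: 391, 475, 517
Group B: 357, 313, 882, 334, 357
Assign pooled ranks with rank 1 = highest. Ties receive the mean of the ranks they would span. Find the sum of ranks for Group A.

9

Sorted (descending): 882, 517, 475, 391, 357, 357, 334, 313
The 2 values of 357 occupy positions 5–6 → average rank (5+6)/2 = 5.5.
Group A values → pooled ranks: 391→4, 475→3, 517→2
Rank sum = 4 + 3 + 2 = 9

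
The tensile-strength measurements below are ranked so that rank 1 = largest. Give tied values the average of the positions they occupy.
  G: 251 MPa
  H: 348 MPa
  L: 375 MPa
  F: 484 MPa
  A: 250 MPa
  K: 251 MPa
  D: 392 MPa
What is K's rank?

5.5

Sorted (descending): 484, 392, 375, 348, 251, 251, 250
The 2 values of 251 occupy positions 5–6 → average rank (5+6)/2 = 5.5.
K has value 251 MPa → rank 5.5.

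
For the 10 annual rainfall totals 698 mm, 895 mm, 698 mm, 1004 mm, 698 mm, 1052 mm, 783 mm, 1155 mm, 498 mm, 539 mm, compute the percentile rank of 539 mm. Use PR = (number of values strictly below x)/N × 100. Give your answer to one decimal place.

10.0

N = 10.
Strictly below 539: 1. Equal to 539: 1.
PR = 1/10 × 100 = 10.0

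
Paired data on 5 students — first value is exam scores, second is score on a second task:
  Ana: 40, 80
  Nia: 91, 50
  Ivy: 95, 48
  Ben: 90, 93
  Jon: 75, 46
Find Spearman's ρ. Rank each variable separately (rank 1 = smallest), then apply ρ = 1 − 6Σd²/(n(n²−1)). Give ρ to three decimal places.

-0.200

Ranks of variable 1: 1, 4, 5, 3, 2
Ranks of variable 2: 4, 3, 2, 5, 1
d = r₁ − r₂: -3, 1, 3, -2, 1
d²: 9, 1, 9, 4, 1; Σd² = 24
ρ = 1 − 6·24/(5·24) = 1 − 144/120 = -0.200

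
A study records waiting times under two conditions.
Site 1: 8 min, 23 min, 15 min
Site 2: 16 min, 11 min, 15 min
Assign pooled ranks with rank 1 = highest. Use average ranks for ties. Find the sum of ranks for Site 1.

10.5

Sorted (descending): 23, 16, 15, 15, 11, 8
The 2 values of 15 occupy positions 3–4 → average rank (3+4)/2 = 3.5.
Site 1 values → pooled ranks: 8→6, 23→1, 15→3.5
Rank sum = 6 + 1 + 3.5 = 10.5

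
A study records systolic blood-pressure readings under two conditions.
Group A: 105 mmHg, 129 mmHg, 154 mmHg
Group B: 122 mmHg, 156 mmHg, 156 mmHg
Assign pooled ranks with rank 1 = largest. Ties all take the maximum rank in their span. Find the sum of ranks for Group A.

Sorted (descending): 156, 156, 154, 129, 122, 105
The 2 values of 156 occupy positions 1–2 → each gets rank 2.
Group A values → pooled ranks: 105→6, 129→4, 154→3
Rank sum = 6 + 4 + 3 = 13

13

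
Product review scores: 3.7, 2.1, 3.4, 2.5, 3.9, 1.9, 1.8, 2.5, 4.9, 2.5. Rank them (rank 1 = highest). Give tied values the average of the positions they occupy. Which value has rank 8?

2.1

Sorted (descending): 4.9, 3.9, 3.7, 3.4, 2.5, 2.5, 2.5, 2.1, 1.9, 1.8
The 3 values of 2.5 occupy positions 5–7 → average rank 6.
Rank 8 → value 2.1.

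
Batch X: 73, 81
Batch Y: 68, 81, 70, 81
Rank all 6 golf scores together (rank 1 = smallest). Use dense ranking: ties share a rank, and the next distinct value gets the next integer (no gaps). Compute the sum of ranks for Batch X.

Sorted (ascending): 68, 70, 73, 81, 81, 81
The 3 values of 81 share dense rank 4.
Remaining distinct values take the next consecutive integers.
Batch X values → pooled ranks: 73→3, 81→4
Rank sum = 3 + 4 = 7

7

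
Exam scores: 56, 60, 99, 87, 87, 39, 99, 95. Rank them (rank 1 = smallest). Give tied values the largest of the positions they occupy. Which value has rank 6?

95

Sorted (ascending): 39, 56, 60, 87, 87, 95, 99, 99
The 2 values of 87 occupy positions 4–5 → each gets rank 5.
The 2 values of 99 occupy positions 7–8 → each gets rank 8.
Rank 6 → value 95.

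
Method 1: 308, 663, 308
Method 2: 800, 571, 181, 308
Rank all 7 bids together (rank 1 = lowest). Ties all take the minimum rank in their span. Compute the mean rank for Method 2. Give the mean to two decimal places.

Sorted (ascending): 181, 308, 308, 308, 571, 663, 800
The 3 values of 308 occupy positions 2–4 → each gets rank 2.
Method 2 values → pooled ranks: 800→7, 571→5, 181→1, 308→2
Mean rank = (7 + 5 + 1 + 2) / 4 = 3.75

3.75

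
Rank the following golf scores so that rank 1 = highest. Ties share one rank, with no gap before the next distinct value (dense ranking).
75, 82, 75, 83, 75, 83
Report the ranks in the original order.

Sorted (descending): 83, 83, 82, 75, 75, 75
The 2 values of 83 share dense rank 1.
The 3 values of 75 share dense rank 3.
Remaining distinct values take the next consecutive integers.

3, 2, 3, 1, 3, 1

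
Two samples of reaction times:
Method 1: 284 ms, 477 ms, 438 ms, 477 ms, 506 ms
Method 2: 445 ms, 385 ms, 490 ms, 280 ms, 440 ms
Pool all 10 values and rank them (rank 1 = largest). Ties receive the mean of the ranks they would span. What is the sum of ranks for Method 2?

Sorted (descending): 506, 490, 477, 477, 445, 440, 438, 385, 284, 280
The 2 values of 477 occupy positions 3–4 → average rank (3+4)/2 = 3.5.
Method 2 values → pooled ranks: 445→5, 385→8, 490→2, 280→10, 440→6
Rank sum = 5 + 8 + 2 + 10 + 6 = 31

31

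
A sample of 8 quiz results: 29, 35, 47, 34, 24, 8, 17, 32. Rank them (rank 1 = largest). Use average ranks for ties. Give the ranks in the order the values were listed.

5, 2, 1, 3, 6, 8, 7, 4

Sorted (descending): 47, 35, 34, 32, 29, 24, 17, 8
No ties — each value takes its position as its rank.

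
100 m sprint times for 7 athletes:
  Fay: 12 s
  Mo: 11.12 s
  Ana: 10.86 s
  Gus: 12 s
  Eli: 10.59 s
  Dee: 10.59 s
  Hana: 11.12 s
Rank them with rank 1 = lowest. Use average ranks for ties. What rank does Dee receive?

Sorted (ascending): 10.59, 10.59, 10.86, 11.12, 11.12, 12, 12
The 2 values of 10.59 occupy positions 1–2 → average rank (1+2)/2 = 1.5.
The 2 values of 11.12 occupy positions 4–5 → average rank (4+5)/2 = 4.5.
The 2 values of 12 occupy positions 6–7 → average rank (6+7)/2 = 6.5.
Dee has value 10.59 s → rank 1.5.

1.5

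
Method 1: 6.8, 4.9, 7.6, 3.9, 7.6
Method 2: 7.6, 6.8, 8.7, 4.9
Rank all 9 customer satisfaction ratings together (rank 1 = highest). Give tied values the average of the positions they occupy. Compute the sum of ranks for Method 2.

Sorted (descending): 8.7, 7.6, 7.6, 7.6, 6.8, 6.8, 4.9, 4.9, 3.9
The 3 values of 7.6 occupy positions 2–4 → average rank 3.
The 2 values of 6.8 occupy positions 5–6 → average rank (5+6)/2 = 5.5.
The 2 values of 4.9 occupy positions 7–8 → average rank (7+8)/2 = 7.5.
Method 2 values → pooled ranks: 7.6→3, 6.8→5.5, 8.7→1, 4.9→7.5
Rank sum = 3 + 5.5 + 1 + 7.5 = 17

17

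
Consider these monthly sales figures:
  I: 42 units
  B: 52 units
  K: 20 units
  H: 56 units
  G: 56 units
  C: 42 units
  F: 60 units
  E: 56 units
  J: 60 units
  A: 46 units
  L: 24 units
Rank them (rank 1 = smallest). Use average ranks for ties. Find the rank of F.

Sorted (ascending): 20, 24, 42, 42, 46, 52, 56, 56, 56, 60, 60
The 2 values of 42 occupy positions 3–4 → average rank (3+4)/2 = 3.5.
The 3 values of 56 occupy positions 7–9 → average rank 8.
The 2 values of 60 occupy positions 10–11 → average rank (10+11)/2 = 10.5.
F has value 60 units → rank 10.5.

10.5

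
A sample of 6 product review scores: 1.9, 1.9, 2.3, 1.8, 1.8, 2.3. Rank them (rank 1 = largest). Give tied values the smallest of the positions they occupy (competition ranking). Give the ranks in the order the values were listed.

Sorted (descending): 2.3, 2.3, 1.9, 1.9, 1.8, 1.8
The 2 values of 2.3 occupy positions 1–2 → each gets rank 1.
The 2 values of 1.9 occupy positions 3–4 → each gets rank 3.
The 2 values of 1.8 occupy positions 5–6 → each gets rank 5.

3, 3, 1, 5, 5, 1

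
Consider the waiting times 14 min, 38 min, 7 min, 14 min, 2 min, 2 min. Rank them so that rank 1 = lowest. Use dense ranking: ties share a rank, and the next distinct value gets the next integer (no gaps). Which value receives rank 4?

38

Sorted (ascending): 2, 2, 7, 14, 14, 38
The 2 values of 2 share dense rank 1.
The 2 values of 14 share dense rank 3.
Remaining distinct values take the next consecutive integers.
Rank 4 → value 38.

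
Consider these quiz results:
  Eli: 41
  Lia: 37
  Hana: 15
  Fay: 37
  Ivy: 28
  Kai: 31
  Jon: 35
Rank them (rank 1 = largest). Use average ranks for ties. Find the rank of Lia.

Sorted (descending): 41, 37, 37, 35, 31, 28, 15
The 2 values of 37 occupy positions 2–3 → average rank (2+3)/2 = 2.5.
Lia has value 37 → rank 2.5.

2.5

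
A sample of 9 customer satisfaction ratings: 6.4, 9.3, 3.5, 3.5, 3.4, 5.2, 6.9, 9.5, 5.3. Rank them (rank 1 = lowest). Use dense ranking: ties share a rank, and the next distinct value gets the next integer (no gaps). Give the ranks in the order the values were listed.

5, 7, 2, 2, 1, 3, 6, 8, 4

Sorted (ascending): 3.4, 3.5, 3.5, 5.2, 5.3, 6.4, 6.9, 9.3, 9.5
The 2 values of 3.5 share dense rank 2.
Remaining distinct values take the next consecutive integers.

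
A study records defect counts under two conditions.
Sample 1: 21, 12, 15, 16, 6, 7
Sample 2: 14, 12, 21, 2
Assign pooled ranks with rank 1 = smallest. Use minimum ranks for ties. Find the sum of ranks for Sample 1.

33

Sorted (ascending): 2, 6, 7, 12, 12, 14, 15, 16, 21, 21
The 2 values of 12 occupy positions 4–5 → each gets rank 4.
The 2 values of 21 occupy positions 9–10 → each gets rank 9.
Sample 1 values → pooled ranks: 21→9, 12→4, 15→7, 16→8, 6→2, 7→3
Rank sum = 9 + 4 + 7 + 8 + 2 + 3 = 33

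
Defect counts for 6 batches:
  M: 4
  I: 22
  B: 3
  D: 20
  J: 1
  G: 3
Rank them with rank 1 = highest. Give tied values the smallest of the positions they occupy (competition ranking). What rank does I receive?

Sorted (descending): 22, 20, 4, 3, 3, 1
The 2 values of 3 occupy positions 4–5 → each gets rank 4.
I has value 22 → rank 1.

1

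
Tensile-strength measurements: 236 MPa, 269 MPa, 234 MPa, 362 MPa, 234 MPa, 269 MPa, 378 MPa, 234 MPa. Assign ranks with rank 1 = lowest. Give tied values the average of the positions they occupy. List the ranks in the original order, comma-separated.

Sorted (ascending): 234, 234, 234, 236, 269, 269, 362, 378
The 3 values of 234 occupy positions 1–3 → average rank 2.
The 2 values of 269 occupy positions 5–6 → average rank (5+6)/2 = 5.5.

4, 5.5, 2, 7, 2, 5.5, 8, 2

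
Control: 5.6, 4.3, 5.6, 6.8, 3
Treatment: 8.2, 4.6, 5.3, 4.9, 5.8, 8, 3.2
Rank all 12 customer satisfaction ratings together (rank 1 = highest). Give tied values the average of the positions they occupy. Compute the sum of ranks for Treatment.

42

Sorted (descending): 8.2, 8, 6.8, 5.8, 5.6, 5.6, 5.3, 4.9, 4.6, 4.3, 3.2, 3
The 2 values of 5.6 occupy positions 5–6 → average rank (5+6)/2 = 5.5.
Treatment values → pooled ranks: 8.2→1, 4.6→9, 5.3→7, 4.9→8, 5.8→4, 8→2, 3.2→11
Rank sum = 1 + 9 + 7 + 8 + 4 + 2 + 11 = 42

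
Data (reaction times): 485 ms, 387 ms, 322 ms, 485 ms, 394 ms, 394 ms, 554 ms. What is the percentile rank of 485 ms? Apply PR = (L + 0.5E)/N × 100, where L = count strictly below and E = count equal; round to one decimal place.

N = 7.
Strictly below 485: 4. Equal to 485: 2.
PR = (4 + 0.5·2)/7 × 100 = 71.4

71.4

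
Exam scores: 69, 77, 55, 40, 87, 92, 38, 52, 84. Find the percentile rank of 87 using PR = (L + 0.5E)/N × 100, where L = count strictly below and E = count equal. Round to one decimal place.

83.3

N = 9.
Strictly below 87: 7. Equal to 87: 1.
PR = (7 + 0.5·1)/9 × 100 = 83.3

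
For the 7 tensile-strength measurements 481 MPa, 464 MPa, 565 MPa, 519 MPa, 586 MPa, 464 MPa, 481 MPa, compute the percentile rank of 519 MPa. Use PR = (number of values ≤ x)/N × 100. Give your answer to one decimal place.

71.4

N = 7.
Strictly below 519: 4. Equal to 519: 1.
PR = 5/7 × 100 = 71.4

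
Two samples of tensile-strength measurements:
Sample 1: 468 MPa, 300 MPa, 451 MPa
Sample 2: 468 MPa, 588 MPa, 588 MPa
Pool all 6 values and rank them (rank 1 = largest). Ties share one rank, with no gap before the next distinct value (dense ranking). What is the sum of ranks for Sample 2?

4

Sorted (descending): 588, 588, 468, 468, 451, 300
The 2 values of 588 share dense rank 1.
The 2 values of 468 share dense rank 2.
Remaining distinct values take the next consecutive integers.
Sample 2 values → pooled ranks: 468→2, 588→1, 588→1
Rank sum = 2 + 1 + 1 = 4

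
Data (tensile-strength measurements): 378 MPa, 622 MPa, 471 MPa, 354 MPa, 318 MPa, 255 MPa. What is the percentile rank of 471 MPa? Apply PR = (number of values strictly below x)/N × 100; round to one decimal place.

66.7

N = 6.
Strictly below 471: 4. Equal to 471: 1.
PR = 4/6 × 100 = 66.7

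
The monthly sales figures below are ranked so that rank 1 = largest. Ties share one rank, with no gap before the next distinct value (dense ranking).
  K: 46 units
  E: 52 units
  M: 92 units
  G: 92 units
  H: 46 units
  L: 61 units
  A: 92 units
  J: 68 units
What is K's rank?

5

Sorted (descending): 92, 92, 92, 68, 61, 52, 46, 46
The 3 values of 92 share dense rank 1.
The 2 values of 46 share dense rank 5.
Remaining distinct values take the next consecutive integers.
K has value 46 units → rank 5.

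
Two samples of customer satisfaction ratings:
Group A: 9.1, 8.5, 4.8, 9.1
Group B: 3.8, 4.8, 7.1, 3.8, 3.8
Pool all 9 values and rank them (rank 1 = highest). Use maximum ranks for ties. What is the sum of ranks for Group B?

37

Sorted (descending): 9.1, 9.1, 8.5, 7.1, 4.8, 4.8, 3.8, 3.8, 3.8
The 2 values of 9.1 occupy positions 1–2 → each gets rank 2.
The 2 values of 4.8 occupy positions 5–6 → each gets rank 6.
The 3 values of 3.8 occupy positions 7–9 → each gets rank 9.
Group B values → pooled ranks: 3.8→9, 4.8→6, 7.1→4, 3.8→9, 3.8→9
Rank sum = 9 + 6 + 4 + 9 + 9 = 37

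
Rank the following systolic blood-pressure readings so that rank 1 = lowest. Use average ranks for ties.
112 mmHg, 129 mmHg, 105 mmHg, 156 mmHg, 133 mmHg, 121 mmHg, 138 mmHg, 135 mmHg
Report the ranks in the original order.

Sorted (ascending): 105, 112, 121, 129, 133, 135, 138, 156
No ties — each value takes its position as its rank.

2, 4, 1, 8, 5, 3, 7, 6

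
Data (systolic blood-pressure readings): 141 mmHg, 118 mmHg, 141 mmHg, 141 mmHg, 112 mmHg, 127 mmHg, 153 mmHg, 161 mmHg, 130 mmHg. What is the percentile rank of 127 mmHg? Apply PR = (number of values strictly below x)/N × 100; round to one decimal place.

N = 9.
Strictly below 127: 2. Equal to 127: 1.
PR = 2/9 × 100 = 22.2

22.2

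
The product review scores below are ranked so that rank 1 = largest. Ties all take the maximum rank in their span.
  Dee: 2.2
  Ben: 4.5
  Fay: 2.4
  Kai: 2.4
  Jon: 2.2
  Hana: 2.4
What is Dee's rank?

Sorted (descending): 4.5, 2.4, 2.4, 2.4, 2.2, 2.2
The 3 values of 2.4 occupy positions 2–4 → each gets rank 4.
The 2 values of 2.2 occupy positions 5–6 → each gets rank 6.
Dee has value 2.2 → rank 6.

6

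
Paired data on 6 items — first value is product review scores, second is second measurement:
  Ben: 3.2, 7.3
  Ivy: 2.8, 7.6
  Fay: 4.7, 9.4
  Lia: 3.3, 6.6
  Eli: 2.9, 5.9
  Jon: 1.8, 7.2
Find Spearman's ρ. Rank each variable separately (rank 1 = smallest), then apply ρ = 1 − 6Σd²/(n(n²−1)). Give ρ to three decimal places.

0.257

Ranks of variable 1: 4, 2, 6, 5, 3, 1
Ranks of variable 2: 4, 5, 6, 2, 1, 3
d = r₁ − r₂: 0, -3, 0, 3, 2, -2
d²: 0, 9, 0, 9, 4, 4; Σd² = 26
ρ = 1 − 6·26/(6·35) = 1 − 156/210 = 0.257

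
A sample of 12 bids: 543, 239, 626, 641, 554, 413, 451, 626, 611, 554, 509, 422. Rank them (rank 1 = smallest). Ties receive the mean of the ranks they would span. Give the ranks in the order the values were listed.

Sorted (ascending): 239, 413, 422, 451, 509, 543, 554, 554, 611, 626, 626, 641
The 2 values of 554 occupy positions 7–8 → average rank (7+8)/2 = 7.5.
The 2 values of 626 occupy positions 10–11 → average rank (10+11)/2 = 10.5.

6, 1, 10.5, 12, 7.5, 2, 4, 10.5, 9, 7.5, 5, 3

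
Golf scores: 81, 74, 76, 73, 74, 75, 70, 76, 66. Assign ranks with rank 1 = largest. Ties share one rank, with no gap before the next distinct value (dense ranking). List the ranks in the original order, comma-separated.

1, 4, 2, 5, 4, 3, 6, 2, 7

Sorted (descending): 81, 76, 76, 75, 74, 74, 73, 70, 66
The 2 values of 76 share dense rank 2.
The 2 values of 74 share dense rank 4.
Remaining distinct values take the next consecutive integers.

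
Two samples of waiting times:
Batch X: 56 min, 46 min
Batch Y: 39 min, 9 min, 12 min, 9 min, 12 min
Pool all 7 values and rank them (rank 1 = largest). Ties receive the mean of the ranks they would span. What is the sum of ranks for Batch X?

3

Sorted (descending): 56, 46, 39, 12, 12, 9, 9
The 2 values of 12 occupy positions 4–5 → average rank (4+5)/2 = 4.5.
The 2 values of 9 occupy positions 6–7 → average rank (6+7)/2 = 6.5.
Batch X values → pooled ranks: 56→1, 46→2
Rank sum = 1 + 2 = 3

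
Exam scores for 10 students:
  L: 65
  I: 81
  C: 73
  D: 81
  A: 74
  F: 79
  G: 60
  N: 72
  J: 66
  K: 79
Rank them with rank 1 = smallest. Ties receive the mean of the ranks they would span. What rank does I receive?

Sorted (ascending): 60, 65, 66, 72, 73, 74, 79, 79, 81, 81
The 2 values of 79 occupy positions 7–8 → average rank (7+8)/2 = 7.5.
The 2 values of 81 occupy positions 9–10 → average rank (9+10)/2 = 9.5.
I has value 81 → rank 9.5.

9.5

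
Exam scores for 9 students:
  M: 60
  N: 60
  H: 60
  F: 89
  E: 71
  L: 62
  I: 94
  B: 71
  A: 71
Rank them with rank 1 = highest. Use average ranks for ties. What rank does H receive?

8

Sorted (descending): 94, 89, 71, 71, 71, 62, 60, 60, 60
The 3 values of 71 occupy positions 3–5 → average rank 4.
The 3 values of 60 occupy positions 7–9 → average rank 8.
H has value 60 → rank 8.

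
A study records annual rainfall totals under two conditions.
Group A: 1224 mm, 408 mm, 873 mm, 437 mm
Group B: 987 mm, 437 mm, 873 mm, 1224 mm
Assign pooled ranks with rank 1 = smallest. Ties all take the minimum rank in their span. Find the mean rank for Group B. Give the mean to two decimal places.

Sorted (ascending): 408, 437, 437, 873, 873, 987, 1224, 1224
The 2 values of 437 occupy positions 2–3 → each gets rank 2.
The 2 values of 873 occupy positions 4–5 → each gets rank 4.
The 2 values of 1224 occupy positions 7–8 → each gets rank 7.
Group B values → pooled ranks: 987→6, 437→2, 873→4, 1224→7
Mean rank = (6 + 2 + 4 + 7) / 4 = 4.75

4.75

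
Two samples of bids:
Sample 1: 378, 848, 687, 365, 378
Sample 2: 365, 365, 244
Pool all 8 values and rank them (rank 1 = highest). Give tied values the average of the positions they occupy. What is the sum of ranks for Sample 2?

20

Sorted (descending): 848, 687, 378, 378, 365, 365, 365, 244
The 2 values of 378 occupy positions 3–4 → average rank (3+4)/2 = 3.5.
The 3 values of 365 occupy positions 5–7 → average rank 6.
Sample 2 values → pooled ranks: 365→6, 365→6, 244→8
Rank sum = 6 + 6 + 8 = 20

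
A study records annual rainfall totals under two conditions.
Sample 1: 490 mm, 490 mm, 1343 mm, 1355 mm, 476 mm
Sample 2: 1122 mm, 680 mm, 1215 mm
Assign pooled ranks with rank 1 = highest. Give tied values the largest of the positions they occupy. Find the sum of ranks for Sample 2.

12

Sorted (descending): 1355, 1343, 1215, 1122, 680, 490, 490, 476
The 2 values of 490 occupy positions 6–7 → each gets rank 7.
Sample 2 values → pooled ranks: 1122→4, 680→5, 1215→3
Rank sum = 4 + 5 + 3 = 12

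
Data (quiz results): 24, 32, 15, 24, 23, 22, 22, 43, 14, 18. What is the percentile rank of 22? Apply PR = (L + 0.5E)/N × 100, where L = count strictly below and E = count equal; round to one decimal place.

N = 10.
Strictly below 22: 3. Equal to 22: 2.
PR = (3 + 0.5·2)/10 × 100 = 40.0

40.0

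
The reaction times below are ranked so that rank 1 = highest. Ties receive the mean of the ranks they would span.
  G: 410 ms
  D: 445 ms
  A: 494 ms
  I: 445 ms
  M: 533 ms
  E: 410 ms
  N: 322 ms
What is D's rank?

Sorted (descending): 533, 494, 445, 445, 410, 410, 322
The 2 values of 445 occupy positions 3–4 → average rank (3+4)/2 = 3.5.
The 2 values of 410 occupy positions 5–6 → average rank (5+6)/2 = 5.5.
D has value 445 ms → rank 3.5.

3.5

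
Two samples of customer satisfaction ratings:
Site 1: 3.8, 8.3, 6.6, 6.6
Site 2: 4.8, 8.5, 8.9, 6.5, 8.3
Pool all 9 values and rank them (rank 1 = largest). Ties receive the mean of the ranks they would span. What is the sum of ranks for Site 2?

Sorted (descending): 8.9, 8.5, 8.3, 8.3, 6.6, 6.6, 6.5, 4.8, 3.8
The 2 values of 8.3 occupy positions 3–4 → average rank (3+4)/2 = 3.5.
The 2 values of 6.6 occupy positions 5–6 → average rank (5+6)/2 = 5.5.
Site 2 values → pooled ranks: 4.8→8, 8.5→2, 8.9→1, 6.5→7, 8.3→3.5
Rank sum = 8 + 2 + 1 + 7 + 3.5 = 21.5

21.5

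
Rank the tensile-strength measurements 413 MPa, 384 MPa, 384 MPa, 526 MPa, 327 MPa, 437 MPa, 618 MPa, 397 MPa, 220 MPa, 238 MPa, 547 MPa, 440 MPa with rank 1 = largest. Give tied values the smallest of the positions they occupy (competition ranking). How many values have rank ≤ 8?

Sorted (descending): 618, 547, 526, 440, 437, 413, 397, 384, 384, 327, 238, 220
The 2 values of 384 occupy positions 8–9 → each gets rank 8.
Ranks ≤ 8: {1, 2, 3, 4, 5, 6, 7, 8, 8} → 9 values.

9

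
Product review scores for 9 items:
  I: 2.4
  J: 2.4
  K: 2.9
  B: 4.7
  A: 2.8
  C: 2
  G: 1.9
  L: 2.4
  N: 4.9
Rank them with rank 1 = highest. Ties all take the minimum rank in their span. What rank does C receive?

8

Sorted (descending): 4.9, 4.7, 2.9, 2.8, 2.4, 2.4, 2.4, 2, 1.9
The 3 values of 2.4 occupy positions 5–7 → each gets rank 5.
C has value 2 → rank 8.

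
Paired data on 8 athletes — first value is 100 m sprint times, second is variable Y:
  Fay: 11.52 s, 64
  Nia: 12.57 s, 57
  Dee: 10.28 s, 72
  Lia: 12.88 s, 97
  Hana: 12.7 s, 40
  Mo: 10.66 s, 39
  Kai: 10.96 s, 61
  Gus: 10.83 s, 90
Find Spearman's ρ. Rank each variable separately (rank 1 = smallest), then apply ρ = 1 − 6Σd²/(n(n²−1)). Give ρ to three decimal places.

0.095

Ranks of variable 1: 5, 6, 1, 8, 7, 2, 4, 3
Ranks of variable 2: 5, 3, 6, 8, 2, 1, 4, 7
d = r₁ − r₂: 0, 3, -5, 0, 5, 1, 0, -4
d²: 0, 9, 25, 0, 25, 1, 0, 16; Σd² = 76
ρ = 1 − 6·76/(8·63) = 1 − 456/504 = 0.095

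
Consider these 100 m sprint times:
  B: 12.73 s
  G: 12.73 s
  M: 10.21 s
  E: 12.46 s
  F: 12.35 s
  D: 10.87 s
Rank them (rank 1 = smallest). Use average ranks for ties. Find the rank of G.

5.5

Sorted (ascending): 10.21, 10.87, 12.35, 12.46, 12.73, 12.73
The 2 values of 12.73 occupy positions 5–6 → average rank (5+6)/2 = 5.5.
G has value 12.73 s → rank 5.5.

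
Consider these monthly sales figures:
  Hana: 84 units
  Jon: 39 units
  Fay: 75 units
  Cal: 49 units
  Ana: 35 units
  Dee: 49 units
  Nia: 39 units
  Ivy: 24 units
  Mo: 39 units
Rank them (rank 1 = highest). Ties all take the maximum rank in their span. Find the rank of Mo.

7

Sorted (descending): 84, 75, 49, 49, 39, 39, 39, 35, 24
The 2 values of 49 occupy positions 3–4 → each gets rank 4.
The 3 values of 39 occupy positions 5–7 → each gets rank 7.
Mo has value 39 units → rank 7.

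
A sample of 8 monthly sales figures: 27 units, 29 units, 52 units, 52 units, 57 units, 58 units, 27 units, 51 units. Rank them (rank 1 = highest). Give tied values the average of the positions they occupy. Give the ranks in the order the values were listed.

Sorted (descending): 58, 57, 52, 52, 51, 29, 27, 27
The 2 values of 52 occupy positions 3–4 → average rank (3+4)/2 = 3.5.
The 2 values of 27 occupy positions 7–8 → average rank (7+8)/2 = 7.5.

7.5, 6, 3.5, 3.5, 2, 1, 7.5, 5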